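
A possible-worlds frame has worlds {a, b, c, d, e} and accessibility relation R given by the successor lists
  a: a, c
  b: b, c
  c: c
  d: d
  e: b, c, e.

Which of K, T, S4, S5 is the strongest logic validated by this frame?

Reflexive (axiom T): yes — every world is R-related to itself.
Transitive (axiom 4): yes — every two-step R-path is closed by a direct edge.
Euclidean (axiom 5): no — e R c and e R b, but not c R b.
So F validates K, T, S4; S5 would additionally require R to be Euclidean. The strongest is S4.

S4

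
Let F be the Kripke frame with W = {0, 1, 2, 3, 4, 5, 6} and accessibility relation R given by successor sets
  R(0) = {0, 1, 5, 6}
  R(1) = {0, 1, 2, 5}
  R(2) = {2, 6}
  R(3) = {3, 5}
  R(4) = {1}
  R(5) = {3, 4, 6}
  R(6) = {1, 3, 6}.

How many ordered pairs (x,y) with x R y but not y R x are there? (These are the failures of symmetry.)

10

Enumerating: (0,5), (0,6), (1,2), (1,5), (2,6), (4,1), (5,4), (5,6), (6,1), (6,3).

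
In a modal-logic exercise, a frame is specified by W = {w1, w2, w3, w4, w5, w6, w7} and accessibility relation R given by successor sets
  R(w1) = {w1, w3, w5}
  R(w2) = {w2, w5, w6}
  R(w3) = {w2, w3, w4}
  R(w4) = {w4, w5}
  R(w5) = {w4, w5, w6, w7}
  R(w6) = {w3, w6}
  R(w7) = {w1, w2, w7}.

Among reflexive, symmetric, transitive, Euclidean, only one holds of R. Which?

reflexive

Reflexive: yes — every world is R-related to itself.
Symmetric: no — w1 R w3 but not w3 R w1.
Transitive: no — w1 R w3 and w3 R w2, but not w1 R w2.
Euclidean: no — w1 R w3 and w1 R w5, but not w3 R w5.
Only reflexive holds.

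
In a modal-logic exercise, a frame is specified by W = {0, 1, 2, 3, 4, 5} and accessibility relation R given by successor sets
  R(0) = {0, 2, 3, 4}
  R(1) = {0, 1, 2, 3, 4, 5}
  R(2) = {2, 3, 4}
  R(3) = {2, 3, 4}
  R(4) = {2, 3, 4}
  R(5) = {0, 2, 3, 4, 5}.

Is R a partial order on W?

No

Reflexive: yes — every world is R-related to itself.
Transitive: yes — every two-step R-path is closed by a direct edge.
Antisymmetric: no — 2 R 3 and 3 R 2 with 2 ≠ 3.
So R is not a partial order.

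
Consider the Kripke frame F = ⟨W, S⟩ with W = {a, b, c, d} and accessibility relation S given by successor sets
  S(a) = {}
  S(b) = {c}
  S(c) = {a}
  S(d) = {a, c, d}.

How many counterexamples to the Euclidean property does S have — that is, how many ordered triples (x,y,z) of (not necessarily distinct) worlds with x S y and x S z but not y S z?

Enumerating: (b,c,c), (c,a,a), (d,a,a), (d,a,c), (d,a,d), (d,c,c), (d,c,d).

7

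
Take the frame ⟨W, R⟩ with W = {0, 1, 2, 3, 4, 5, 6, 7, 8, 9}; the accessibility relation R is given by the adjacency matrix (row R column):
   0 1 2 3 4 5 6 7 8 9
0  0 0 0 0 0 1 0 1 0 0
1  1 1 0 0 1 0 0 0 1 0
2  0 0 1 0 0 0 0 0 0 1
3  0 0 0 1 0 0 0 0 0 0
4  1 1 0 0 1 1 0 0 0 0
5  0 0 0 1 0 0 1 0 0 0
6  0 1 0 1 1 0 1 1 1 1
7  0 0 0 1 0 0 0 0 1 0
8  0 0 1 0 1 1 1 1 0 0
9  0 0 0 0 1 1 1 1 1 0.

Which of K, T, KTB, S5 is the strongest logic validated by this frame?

Reflexive (axiom T): no — 0 is not related to itself.
Symmetric (axiom B): no — 0 R 5 but not 5 R 0.
Euclidean (axiom 5): no — 0 R 5 and 0 R 7, but not 5 R 7.
So F validates K; T would additionally require R to be reflexive. The strongest is K.

K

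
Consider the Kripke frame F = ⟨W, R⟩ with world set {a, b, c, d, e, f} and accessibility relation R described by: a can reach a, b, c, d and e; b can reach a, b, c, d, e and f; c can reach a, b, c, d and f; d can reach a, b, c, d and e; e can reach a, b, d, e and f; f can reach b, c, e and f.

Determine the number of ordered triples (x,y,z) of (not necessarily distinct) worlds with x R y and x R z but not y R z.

20

Enumerating: (a,c,e), (a,e,c), (b,a,f), (b,c,e), (b,d,f), (b,e,c), (b,f,a), (b,f,d), (c,a,f), (c,d,f), (c,f,a), (c,f,d), … and 8 more.
Total: 20.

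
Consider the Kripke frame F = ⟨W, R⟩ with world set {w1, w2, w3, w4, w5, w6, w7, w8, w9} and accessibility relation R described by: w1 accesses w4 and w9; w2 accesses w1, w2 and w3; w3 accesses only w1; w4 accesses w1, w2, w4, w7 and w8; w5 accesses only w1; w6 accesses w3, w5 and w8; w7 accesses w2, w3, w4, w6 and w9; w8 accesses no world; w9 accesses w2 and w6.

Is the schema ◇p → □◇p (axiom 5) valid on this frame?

Axiom 5 corresponds to the accessibility relation being Euclidean.
Euclidean: no — w1 R w4 and w1 R w9, but not w4 R w9.

No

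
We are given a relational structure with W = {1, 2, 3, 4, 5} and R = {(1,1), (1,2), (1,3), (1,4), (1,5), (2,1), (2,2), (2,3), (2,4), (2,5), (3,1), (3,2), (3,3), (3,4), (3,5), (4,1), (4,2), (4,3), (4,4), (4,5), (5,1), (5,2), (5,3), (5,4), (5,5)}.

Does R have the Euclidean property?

Euclidean: yes — any two successors of a common world are R-related.

Yes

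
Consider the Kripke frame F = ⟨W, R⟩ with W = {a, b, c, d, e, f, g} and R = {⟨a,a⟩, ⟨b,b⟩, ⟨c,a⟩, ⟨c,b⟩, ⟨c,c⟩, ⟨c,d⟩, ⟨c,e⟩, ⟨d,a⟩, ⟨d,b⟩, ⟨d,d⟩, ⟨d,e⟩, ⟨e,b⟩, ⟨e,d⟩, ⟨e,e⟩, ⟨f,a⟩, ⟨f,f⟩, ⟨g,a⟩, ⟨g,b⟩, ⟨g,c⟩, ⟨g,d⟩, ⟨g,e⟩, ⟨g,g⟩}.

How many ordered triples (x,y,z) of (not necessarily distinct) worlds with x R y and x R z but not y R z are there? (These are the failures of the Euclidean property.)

Enumerating: (c,a,b), (c,a,c), (c,a,d), (c,a,e), (c,b,a), (c,b,c), (c,b,d), (c,b,e), (c,d,c), (c,e,a), (c,e,c), (d,a,b), … and 25 more.
Total: 37.

37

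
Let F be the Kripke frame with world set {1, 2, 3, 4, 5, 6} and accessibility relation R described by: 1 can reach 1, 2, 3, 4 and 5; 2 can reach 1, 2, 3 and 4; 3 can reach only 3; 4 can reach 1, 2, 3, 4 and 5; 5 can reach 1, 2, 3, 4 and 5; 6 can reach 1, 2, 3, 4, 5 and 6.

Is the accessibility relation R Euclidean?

Euclidean: no — 1 R 2 and 1 R 5, but not 2 R 5.

No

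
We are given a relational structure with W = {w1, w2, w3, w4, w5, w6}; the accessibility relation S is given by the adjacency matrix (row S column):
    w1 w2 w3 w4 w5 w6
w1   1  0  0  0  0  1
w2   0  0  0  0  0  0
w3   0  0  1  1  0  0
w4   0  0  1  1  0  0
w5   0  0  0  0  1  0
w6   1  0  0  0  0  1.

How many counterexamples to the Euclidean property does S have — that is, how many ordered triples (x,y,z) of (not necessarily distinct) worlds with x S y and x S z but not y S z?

0

S is Euclidean; there are no such tuples.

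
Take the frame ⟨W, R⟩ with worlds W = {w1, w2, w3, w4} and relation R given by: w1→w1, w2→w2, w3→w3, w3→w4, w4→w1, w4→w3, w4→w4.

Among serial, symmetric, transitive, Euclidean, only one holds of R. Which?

Serial: yes — every world has a successor (e.g. w1 R w1).
Symmetric: no — w4 R w1 but not w1 R w4.
Transitive: no — w3 R w4 and w4 R w1, but not w3 R w1.
Euclidean: no — w4 R w1 and w4 R w3, but not w1 R w3.
Only serial holds.

serial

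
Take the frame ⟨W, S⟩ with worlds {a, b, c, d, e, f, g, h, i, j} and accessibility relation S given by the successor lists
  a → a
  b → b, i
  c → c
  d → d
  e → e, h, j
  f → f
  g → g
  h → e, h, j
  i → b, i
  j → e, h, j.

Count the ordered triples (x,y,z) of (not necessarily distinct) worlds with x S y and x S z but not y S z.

S is Euclidean; there are no such tuples.

0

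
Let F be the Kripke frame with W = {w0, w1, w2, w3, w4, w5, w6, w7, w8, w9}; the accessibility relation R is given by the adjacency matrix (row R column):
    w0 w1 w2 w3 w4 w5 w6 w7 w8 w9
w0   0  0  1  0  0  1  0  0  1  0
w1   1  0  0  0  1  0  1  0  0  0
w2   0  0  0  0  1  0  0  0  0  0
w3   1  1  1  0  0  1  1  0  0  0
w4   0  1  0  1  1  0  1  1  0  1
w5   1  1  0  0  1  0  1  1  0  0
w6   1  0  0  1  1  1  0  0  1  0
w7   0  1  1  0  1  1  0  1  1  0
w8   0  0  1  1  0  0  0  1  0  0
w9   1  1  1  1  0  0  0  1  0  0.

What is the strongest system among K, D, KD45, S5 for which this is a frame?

Serial (axiom D): yes — every world has a successor (e.g. w0 R w2).
Euclidean (axiom 5): no — w0 R w2 and w0 R w5, but not w2 R w5.
Transitive (axiom 4): no — w0 R w2 and w2 R w4, but not w0 R w4.
Reflexive (axiom T): no — w0 is not related to itself.
So F validates K, D; KD45 would additionally require R to be Euclidean and transitive. The strongest is D.

D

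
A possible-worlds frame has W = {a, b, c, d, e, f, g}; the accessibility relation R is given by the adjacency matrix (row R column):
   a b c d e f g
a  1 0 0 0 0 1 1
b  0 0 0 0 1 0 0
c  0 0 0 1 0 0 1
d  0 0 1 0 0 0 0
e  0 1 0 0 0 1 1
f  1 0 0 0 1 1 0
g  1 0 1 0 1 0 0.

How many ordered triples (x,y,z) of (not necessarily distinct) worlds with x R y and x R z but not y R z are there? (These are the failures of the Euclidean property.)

28

Enumerating: (a,f,g), (a,g,f), (a,g,g), (b,e,e), (c,d,d), (c,d,g), (c,g,d), (c,g,g), (d,c,c), (e,b,b), (e,b,f), (e,b,g), … and 16 more.
Total: 28.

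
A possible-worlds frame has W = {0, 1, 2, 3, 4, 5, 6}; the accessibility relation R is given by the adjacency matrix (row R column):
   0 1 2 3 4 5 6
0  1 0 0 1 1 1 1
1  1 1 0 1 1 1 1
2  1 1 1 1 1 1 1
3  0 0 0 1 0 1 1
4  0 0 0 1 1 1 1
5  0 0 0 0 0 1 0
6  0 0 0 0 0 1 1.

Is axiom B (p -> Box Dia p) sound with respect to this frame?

No

By correspondence theory, B is valid on a frame iff R is symmetric.
Symmetric: no — 0 R 3 but not 3 R 0.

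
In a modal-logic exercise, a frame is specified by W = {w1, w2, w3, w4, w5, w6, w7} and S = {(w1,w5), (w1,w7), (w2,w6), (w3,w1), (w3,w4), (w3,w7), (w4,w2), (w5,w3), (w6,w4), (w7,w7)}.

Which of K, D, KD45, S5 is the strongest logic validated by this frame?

D

Serial (axiom D): yes — every world has a successor (e.g. w1 S w5).
Euclidean (axiom 5): no — w1 S w5 and w1 S w7, but not w5 S w7.
Transitive (axiom 4): no — w1 S w5 and w5 S w3, but not w1 S w3.
Reflexive (axiom T): no — w1 is not related to itself.
So F validates K, D; KD45 would additionally require S to be Euclidean and transitive. The strongest is D.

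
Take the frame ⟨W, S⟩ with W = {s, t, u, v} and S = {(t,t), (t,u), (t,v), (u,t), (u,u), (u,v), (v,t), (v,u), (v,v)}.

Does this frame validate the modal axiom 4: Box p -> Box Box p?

Yes

By correspondence theory, 4 is valid on a frame iff S is transitive.
Transitive: yes — every two-step S-path is closed by a direct edge.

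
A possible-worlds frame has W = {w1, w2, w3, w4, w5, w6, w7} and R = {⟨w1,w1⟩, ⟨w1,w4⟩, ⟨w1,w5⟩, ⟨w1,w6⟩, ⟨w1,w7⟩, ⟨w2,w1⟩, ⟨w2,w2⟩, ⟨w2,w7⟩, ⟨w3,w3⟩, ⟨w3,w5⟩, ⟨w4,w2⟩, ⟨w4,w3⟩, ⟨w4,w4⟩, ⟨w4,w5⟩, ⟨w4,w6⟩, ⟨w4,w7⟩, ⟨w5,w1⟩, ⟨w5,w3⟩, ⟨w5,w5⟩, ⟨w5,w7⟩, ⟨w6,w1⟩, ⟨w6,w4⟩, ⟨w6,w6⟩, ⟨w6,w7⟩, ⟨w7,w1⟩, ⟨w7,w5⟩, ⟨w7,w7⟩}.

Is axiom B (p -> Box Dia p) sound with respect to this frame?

By correspondence theory, B is valid on a frame iff R is symmetric.
Symmetric: no — w1 R w4 but not w4 R w1.

No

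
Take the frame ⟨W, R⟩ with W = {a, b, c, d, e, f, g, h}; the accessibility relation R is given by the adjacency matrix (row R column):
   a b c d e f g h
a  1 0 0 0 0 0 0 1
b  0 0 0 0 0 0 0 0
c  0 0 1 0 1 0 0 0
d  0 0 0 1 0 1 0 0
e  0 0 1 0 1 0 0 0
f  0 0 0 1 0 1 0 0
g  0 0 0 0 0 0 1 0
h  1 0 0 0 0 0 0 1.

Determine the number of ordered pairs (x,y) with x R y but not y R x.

0

R is symmetric; there are no such tuples.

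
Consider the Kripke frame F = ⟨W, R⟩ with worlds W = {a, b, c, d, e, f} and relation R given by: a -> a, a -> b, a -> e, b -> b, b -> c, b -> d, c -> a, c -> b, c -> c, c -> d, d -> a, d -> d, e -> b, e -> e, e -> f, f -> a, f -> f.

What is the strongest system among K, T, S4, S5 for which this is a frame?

T

Reflexive (axiom T): yes — every world is R-related to itself.
Transitive (axiom 4): no — a R b and b R c, but not a R c.
Euclidean (axiom 5): no — a R b and a R e, but not b R e.
So F validates K, T; S4 would additionally require R to be transitive. The strongest is T.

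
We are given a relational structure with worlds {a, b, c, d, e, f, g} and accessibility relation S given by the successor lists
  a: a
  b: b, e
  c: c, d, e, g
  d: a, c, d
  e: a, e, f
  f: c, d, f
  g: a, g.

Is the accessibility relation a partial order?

Reflexive: yes — every world is S-related to itself.
Transitive: no — b S e and e S a, but not b S a.
Antisymmetric: no — c S d and d S c with c ≠ d.
So S is not a partial order.

No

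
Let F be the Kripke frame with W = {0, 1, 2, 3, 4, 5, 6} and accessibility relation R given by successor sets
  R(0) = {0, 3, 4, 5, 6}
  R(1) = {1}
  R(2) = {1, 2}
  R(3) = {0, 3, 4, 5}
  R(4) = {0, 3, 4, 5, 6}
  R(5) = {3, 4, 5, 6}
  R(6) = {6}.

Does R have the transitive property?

No

Transitive: no — 3 R 0 and 0 R 6, but not 3 R 6.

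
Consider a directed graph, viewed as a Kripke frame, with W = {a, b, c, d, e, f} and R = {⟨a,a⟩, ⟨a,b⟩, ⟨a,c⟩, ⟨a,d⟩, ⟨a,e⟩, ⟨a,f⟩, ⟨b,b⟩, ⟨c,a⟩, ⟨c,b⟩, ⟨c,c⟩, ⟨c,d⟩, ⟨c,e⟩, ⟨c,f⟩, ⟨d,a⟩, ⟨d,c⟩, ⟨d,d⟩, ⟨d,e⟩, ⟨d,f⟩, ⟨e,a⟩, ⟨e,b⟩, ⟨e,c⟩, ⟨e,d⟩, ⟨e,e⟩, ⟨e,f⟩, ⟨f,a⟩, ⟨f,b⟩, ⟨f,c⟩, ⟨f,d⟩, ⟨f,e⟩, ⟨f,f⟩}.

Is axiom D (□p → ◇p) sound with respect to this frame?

Yes

The schema D characterises exactly the serial frames.
Serial: yes — every world has a successor (e.g. a R a).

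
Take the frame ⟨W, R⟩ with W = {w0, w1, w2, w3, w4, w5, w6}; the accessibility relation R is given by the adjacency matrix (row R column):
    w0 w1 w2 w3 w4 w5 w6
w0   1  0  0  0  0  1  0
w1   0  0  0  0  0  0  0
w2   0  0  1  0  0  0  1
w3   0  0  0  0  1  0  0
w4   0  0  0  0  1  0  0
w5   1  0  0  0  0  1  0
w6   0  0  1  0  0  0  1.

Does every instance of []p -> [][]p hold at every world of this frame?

Axiom 4 corresponds to the accessibility relation being transitive.
Transitive: yes — every two-step R-path is closed by a direct edge.

Yes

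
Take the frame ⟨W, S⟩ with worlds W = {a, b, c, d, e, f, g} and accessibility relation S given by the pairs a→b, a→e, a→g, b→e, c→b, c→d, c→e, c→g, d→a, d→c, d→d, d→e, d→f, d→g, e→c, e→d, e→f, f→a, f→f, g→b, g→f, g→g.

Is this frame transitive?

No

Transitive: no — a S e and e S c, but not a S c.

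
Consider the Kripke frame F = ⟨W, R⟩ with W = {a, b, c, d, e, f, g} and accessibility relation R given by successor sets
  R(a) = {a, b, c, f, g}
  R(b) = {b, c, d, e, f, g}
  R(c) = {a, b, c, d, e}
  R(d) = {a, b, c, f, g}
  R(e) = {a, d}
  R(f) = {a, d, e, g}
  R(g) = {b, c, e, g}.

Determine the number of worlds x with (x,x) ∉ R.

Enumerating: d, e, f.

3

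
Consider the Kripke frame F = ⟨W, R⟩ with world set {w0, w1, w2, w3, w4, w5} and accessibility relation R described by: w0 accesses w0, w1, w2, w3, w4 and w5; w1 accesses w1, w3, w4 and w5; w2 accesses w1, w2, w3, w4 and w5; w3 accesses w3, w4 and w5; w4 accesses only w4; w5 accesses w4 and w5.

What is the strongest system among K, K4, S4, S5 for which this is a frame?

Transitive (axiom 4): yes — every two-step R-path is closed by a direct edge.
Reflexive (axiom T): yes — every world is R-related to itself.
Euclidean (axiom 5): no — w0 R w1 and w0 R w2, but not w1 R w2.
So F validates K, K4, S4; S5 would additionally require R to be Euclidean. The strongest is S4.

S4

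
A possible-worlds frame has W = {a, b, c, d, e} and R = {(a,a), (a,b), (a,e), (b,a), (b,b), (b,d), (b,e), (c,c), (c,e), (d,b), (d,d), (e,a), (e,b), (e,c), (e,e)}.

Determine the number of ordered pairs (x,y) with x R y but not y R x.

0

R is symmetric; there are no such tuples.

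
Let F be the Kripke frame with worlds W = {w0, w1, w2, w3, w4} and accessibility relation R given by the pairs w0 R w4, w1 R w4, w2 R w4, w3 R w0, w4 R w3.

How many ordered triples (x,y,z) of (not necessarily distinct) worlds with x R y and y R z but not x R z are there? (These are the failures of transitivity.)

5

Enumerating: (w0,w4,w3), (w1,w4,w3), (w2,w4,w3), (w3,w0,w4), (w4,w3,w0).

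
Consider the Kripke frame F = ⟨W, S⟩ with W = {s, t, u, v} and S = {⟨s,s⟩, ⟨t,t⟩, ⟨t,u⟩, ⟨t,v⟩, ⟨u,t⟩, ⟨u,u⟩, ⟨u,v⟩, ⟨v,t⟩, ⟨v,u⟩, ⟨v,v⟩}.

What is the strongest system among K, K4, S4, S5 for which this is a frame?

S5

Transitive (axiom 4): yes — every two-step S-path is closed by a direct edge.
Reflexive (axiom T): yes — every world is S-related to itself.
Euclidean (axiom 5): yes — any two successors of a common world are S-related.
So F validates K, K4, S4, S5. The strongest is S5.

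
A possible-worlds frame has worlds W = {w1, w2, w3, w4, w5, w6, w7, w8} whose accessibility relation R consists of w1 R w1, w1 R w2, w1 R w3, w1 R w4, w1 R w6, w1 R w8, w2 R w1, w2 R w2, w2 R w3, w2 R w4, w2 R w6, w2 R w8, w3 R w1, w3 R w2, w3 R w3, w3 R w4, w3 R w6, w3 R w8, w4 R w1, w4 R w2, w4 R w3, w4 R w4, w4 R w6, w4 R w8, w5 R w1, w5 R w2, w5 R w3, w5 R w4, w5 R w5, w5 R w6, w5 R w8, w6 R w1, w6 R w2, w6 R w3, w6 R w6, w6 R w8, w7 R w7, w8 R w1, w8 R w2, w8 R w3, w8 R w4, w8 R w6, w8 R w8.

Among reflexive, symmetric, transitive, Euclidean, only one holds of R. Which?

Reflexive: yes — every world is R-related to itself.
Symmetric: no — w4 R w6 but not w6 R w4.
Transitive: no — w6 R w1 and w1 R w4, but not w6 R w4.
Euclidean: no — w1 R w6 and w1 R w4, but not w6 R w4.
Only reflexive holds.

reflexive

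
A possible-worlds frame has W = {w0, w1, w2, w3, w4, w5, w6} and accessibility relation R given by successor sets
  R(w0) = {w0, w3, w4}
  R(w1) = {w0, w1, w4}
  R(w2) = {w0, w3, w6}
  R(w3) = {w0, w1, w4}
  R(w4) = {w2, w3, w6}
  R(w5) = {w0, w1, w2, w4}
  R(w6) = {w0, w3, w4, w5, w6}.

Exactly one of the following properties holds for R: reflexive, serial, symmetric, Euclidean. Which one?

Reflexive: no — w2 is not related to itself.
Serial: yes — every world has a successor (e.g. w0 R w0).
Symmetric: no — w0 R w4 but not w4 R w0.
Euclidean: no — w1 R w4 and w1 R w0, but not w4 R w0.
Only serial holds.

serial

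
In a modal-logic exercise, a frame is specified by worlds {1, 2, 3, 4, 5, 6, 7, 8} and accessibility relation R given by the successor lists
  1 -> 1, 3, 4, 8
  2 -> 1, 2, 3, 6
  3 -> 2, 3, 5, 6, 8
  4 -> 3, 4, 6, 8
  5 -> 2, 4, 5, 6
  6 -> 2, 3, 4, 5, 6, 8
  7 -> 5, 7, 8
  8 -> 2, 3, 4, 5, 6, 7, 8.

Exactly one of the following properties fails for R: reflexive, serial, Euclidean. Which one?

Euclidean

Reflexive: yes — every world is R-related to itself.
Serial: yes — every world has a successor (e.g. 1 R 1).
Euclidean: no — 1 R 3 and 1 R 4, but not 3 R 4.
Only Euclidean fails.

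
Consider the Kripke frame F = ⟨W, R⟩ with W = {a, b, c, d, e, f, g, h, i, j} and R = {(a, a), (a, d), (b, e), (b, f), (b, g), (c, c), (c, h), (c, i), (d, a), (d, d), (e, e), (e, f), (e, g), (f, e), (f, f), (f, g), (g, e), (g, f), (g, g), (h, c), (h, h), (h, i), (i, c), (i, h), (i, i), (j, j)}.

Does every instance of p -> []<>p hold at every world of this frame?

By correspondence theory, B is valid on a frame iff R is symmetric.
Symmetric: no — b R e but not e R b.

No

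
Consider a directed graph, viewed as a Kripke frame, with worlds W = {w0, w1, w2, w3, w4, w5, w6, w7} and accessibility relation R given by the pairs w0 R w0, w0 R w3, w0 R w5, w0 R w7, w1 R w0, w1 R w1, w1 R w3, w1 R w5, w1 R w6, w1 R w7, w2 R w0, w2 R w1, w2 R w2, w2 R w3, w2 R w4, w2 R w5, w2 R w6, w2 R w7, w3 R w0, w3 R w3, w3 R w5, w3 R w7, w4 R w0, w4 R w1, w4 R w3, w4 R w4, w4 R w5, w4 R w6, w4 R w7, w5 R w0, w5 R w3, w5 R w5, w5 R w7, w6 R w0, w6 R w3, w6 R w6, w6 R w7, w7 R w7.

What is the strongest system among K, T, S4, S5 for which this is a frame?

T

Reflexive (axiom T): yes — every world is R-related to itself.
Transitive (axiom 4): no — w6 R w0 and w0 R w5, but not w6 R w5.
Euclidean (axiom 5): no — w0 R w7 and w0 R w3, but not w7 R w3.
So F validates K, T; S4 would additionally require R to be transitive. The strongest is T.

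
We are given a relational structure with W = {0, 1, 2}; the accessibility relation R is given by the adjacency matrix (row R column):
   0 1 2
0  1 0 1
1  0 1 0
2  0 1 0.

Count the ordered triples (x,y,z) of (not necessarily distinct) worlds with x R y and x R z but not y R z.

Enumerating: (0,2,0), (0,2,2).

2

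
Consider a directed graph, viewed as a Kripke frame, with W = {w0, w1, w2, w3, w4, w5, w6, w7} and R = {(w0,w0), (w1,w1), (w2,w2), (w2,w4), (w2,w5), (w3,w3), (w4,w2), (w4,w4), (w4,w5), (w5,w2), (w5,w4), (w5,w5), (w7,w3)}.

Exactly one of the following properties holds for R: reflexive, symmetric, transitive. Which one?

Reflexive: no — w6 is not related to itself.
Symmetric: no — w7 R w3 but not w3 R w7.
Transitive: yes — every two-step R-path is closed by a direct edge.
Only transitive holds.

transitive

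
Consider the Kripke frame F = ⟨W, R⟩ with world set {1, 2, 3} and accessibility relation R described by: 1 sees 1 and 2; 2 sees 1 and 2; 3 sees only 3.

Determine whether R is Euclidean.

Euclidean: yes — any two successors of a common world are R-related.

Yes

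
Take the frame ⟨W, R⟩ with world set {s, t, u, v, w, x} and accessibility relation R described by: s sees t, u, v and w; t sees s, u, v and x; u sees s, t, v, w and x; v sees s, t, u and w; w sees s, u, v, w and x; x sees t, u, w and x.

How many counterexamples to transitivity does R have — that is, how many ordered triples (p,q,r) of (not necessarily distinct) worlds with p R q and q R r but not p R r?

37

Enumerating: (s,t,s), (s,t,x), (s,u,s), (s,u,x), (s,v,s), (s,w,s), (s,w,x), (t,s,t), (t,s,w), (t,u,t), (t,u,w), (t,v,t), … and 25 more.
Total: 37.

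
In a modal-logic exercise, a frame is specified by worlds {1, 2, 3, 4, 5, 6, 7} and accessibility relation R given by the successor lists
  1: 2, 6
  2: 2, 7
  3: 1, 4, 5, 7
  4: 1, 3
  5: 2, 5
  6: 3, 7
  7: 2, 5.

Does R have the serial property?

Serial: yes — every world has a successor (e.g. 1 R 2).

Yes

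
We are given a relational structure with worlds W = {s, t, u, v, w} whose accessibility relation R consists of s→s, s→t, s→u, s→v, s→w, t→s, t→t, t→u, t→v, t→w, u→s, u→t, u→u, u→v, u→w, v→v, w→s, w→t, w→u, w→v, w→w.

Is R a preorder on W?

Reflexive: yes — every world is R-related to itself.
Transitive: yes — every two-step R-path is closed by a direct edge.
So R is a preorder.

Yes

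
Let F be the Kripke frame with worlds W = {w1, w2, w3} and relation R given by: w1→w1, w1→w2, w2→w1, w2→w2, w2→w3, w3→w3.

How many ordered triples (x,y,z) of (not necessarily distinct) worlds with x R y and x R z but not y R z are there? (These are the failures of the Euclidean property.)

Enumerating: (w2,w1,w3), (w2,w3,w1), (w2,w3,w2).

3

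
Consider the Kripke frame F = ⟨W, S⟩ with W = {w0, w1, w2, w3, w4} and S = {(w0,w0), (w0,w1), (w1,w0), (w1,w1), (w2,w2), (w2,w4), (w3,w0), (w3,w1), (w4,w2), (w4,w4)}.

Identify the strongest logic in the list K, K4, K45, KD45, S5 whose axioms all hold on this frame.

Transitive (axiom 4): yes — every two-step S-path is closed by a direct edge.
Euclidean (axiom 5): yes — any two successors of a common world are S-related.
Serial (axiom D): yes — every world has a successor (e.g. w0 S w0).
Reflexive (axiom T): no — w3 is not related to itself.
So F validates K, K4, K45, KD45; S5 would additionally require S to be reflexive. The strongest is KD45.

KD45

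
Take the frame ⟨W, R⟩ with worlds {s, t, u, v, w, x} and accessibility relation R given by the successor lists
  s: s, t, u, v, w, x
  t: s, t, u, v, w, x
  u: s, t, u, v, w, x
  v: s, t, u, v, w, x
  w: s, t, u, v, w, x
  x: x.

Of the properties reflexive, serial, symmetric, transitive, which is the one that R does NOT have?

symmetric

Reflexive: yes — every world is R-related to itself.
Serial: yes — every world has a successor (e.g. s R s).
Symmetric: no — s R x but not x R s.
Transitive: yes — every two-step R-path is closed by a direct edge.
Only symmetric fails.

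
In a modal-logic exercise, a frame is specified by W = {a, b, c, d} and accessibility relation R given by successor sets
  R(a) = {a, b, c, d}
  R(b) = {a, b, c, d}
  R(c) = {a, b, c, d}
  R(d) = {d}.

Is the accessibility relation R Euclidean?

Euclidean: no — a R d and a R b, but not d R b.

No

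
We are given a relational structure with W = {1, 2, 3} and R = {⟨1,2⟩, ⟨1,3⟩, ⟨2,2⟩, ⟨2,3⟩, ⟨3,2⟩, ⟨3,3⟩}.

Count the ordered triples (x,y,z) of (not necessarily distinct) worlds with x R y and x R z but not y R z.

0

R is Euclidean; there are no such tuples.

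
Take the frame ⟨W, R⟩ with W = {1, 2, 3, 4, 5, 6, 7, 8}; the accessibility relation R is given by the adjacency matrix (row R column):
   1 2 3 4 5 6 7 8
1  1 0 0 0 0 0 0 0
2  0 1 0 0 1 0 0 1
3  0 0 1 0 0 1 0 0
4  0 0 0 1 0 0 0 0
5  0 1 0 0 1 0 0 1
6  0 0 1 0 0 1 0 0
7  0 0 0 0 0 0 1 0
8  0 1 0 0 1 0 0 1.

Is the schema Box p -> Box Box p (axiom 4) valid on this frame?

Yes

By correspondence theory, 4 is valid on a frame iff R is transitive.
Transitive: yes — every two-step R-path is closed by a direct edge.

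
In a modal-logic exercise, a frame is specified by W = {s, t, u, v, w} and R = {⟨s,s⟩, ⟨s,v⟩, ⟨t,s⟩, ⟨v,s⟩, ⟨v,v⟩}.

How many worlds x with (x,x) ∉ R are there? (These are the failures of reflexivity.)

Enumerating: t, u, w.

3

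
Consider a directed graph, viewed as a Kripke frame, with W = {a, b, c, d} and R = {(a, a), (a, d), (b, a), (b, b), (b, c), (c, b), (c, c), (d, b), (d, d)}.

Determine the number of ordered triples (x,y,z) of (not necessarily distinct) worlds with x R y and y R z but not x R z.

5

Enumerating: (a,d,b), (b,a,d), (c,b,a), (d,b,a), (d,b,c).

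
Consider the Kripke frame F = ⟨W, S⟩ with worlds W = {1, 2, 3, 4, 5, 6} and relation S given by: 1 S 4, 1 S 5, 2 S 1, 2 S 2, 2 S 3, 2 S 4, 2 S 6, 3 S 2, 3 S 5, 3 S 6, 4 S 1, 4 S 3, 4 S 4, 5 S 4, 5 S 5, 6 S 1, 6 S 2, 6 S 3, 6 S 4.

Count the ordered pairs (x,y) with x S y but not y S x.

8

Enumerating: (1,5), (2,1), (2,4), (3,5), (4,3), (5,4), (6,1), (6,4).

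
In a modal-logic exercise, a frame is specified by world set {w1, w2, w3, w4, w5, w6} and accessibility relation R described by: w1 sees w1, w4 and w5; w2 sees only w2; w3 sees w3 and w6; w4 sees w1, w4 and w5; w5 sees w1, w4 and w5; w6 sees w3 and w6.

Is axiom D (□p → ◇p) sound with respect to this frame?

The schema D characterises exactly the serial frames.
Serial: yes — every world has a successor (e.g. w1 R w1).

Yes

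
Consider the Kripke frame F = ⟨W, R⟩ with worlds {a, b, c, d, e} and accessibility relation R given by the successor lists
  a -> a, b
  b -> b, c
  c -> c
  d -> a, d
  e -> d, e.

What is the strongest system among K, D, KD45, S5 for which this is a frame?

Serial (axiom D): yes — every world has a successor (e.g. a R a).
Euclidean (axiom 5): no — a R b and a R a, but not b R a.
Transitive (axiom 4): no — a R b and b R c, but not a R c.
Reflexive (axiom T): yes — every world is R-related to itself.
So F validates K, D; KD45 would additionally require R to be Euclidean and transitive. The strongest is D.

D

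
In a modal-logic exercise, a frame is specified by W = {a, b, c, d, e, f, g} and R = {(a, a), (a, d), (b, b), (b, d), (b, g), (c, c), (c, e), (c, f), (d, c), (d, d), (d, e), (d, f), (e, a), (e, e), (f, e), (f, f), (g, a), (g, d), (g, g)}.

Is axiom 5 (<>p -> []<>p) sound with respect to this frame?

No

By correspondence theory, 5 is valid on a frame iff R is Euclidean.
Euclidean: no — b R d and b R g, but not d R g.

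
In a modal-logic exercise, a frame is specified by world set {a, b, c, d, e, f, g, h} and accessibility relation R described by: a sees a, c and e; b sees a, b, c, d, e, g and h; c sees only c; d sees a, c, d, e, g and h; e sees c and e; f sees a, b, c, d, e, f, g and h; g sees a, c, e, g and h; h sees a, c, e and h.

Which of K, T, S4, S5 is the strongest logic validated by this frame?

S4

Reflexive (axiom T): yes — every world is R-related to itself.
Transitive (axiom 4): yes — every two-step R-path is closed by a direct edge.
Euclidean (axiom 5): no — a R c and a R e, but not c R e.
So F validates K, T, S4; S5 would additionally require R to be Euclidean. The strongest is S4.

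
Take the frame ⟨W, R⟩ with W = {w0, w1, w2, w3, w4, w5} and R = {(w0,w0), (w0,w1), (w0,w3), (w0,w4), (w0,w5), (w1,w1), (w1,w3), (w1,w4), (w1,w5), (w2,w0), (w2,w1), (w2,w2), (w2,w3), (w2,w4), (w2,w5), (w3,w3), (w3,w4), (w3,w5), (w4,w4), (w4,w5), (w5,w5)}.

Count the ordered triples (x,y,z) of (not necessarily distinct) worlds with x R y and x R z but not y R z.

35

Enumerating: (w0,w1,w0), (w0,w3,w0), (w0,w3,w1), (w0,w4,w0), (w0,w4,w1), (w0,w4,w3), (w0,w5,w0), (w0,w5,w1), (w0,w5,w3), (w0,w5,w4), (w1,w3,w1), (w1,w4,w1), … and 23 more.
Total: 35.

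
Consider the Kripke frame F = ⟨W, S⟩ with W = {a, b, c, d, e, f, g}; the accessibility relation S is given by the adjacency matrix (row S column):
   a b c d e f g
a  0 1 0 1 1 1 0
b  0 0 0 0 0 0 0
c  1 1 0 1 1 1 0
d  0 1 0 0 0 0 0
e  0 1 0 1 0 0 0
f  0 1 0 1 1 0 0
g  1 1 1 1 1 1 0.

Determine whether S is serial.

Serial: no — b has no S-successor.

No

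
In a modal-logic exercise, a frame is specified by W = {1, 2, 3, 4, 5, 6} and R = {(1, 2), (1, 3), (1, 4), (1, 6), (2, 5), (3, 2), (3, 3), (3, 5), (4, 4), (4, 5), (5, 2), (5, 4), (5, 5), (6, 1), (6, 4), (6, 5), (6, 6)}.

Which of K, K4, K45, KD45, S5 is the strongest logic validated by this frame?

Transitive (axiom 4): no — 1 R 2 and 2 R 5, but not 1 R 5.
Euclidean (axiom 5): no — 1 R 2 and 1 R 3, but not 2 R 3.
Serial (axiom D): yes — every world has a successor (e.g. 1 R 2).
Reflexive (axiom T): no — 1 is not related to itself.
So F validates K; K4 would additionally require R to be transitive. The strongest is K.

K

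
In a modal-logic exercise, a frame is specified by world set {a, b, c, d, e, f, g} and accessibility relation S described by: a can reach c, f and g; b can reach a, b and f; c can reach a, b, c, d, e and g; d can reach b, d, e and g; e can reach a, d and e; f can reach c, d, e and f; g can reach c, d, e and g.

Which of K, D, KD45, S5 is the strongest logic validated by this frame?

D

Serial (axiom D): yes — every world has a successor (e.g. a S c).
Euclidean (axiom 5): no — a S c and a S f, but not c S f.
Transitive (axiom 4): no — a S c and c S b, but not a S b.
Reflexive (axiom T): no — a is not related to itself.
So F validates K, D; KD45 would additionally require S to be Euclidean and transitive. The strongest is D.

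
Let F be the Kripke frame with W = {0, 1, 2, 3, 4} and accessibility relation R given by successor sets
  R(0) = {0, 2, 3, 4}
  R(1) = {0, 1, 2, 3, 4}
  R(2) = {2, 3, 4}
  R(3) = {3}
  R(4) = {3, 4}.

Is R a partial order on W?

Reflexive: yes — every world is R-related to itself.
Transitive: yes — every two-step R-path is closed by a direct edge.
Antisymmetric: yes — no distinct pair is related both ways.
So R is a partial order.

Yes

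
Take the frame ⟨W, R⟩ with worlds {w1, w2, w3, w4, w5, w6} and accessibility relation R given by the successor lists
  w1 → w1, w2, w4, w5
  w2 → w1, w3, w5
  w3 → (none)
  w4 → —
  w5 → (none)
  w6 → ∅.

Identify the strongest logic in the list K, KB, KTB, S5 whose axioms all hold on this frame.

Symmetric (axiom B): no — w1 R w4 but not w4 R w1.
Reflexive (axiom T): no — w2 is not related to itself.
Euclidean (axiom 5): no — w1 R w2 and w1 R w4, but not w2 R w4.
So F validates K; KB would additionally require R to be symmetric. The strongest is K.

K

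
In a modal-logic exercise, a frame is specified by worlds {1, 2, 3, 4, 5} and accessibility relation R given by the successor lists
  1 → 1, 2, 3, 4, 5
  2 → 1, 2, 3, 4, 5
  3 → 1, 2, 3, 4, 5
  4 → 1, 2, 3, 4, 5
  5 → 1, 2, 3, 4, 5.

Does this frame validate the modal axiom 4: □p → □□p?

Yes

By correspondence theory, 4 is valid on a frame iff R is transitive.
Transitive: yes — every two-step R-path is closed by a direct edge.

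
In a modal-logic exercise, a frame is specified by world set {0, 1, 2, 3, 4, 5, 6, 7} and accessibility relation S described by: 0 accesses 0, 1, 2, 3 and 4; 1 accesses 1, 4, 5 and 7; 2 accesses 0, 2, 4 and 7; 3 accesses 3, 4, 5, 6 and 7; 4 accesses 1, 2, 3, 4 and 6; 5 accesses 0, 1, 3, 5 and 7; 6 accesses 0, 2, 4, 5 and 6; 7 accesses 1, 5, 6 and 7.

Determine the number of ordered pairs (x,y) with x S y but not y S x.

Enumerating: (0,1), (0,3), (0,4), (2,7), (3,6), (3,7), (5,0), (6,0), (6,2), (6,5), (7,6).

11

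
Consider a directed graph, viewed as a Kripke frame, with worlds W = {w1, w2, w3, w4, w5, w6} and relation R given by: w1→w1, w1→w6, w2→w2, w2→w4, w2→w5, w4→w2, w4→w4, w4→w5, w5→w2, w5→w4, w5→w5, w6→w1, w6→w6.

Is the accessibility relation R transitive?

Transitive: yes — every two-step R-path is closed by a direct edge.

Yes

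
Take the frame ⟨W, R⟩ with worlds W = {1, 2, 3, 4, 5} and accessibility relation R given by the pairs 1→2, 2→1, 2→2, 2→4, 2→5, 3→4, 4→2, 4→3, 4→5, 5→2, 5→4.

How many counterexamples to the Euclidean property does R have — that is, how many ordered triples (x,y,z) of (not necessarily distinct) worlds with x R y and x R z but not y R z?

Enumerating: (2,1,1), (2,1,4), (2,1,5), (2,4,1), (2,4,4), (2,5,1), (2,5,5), (3,4,4), (4,2,3), (4,3,2), (4,3,3), (4,3,5), (4,5,3), (4,5,5), (5,4,4).

15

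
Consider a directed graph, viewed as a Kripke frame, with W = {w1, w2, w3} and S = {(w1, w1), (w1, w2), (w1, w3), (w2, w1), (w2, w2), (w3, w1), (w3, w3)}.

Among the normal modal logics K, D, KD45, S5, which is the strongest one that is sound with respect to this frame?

D

Serial (axiom D): yes — every world has a successor (e.g. w1 S w1).
Euclidean (axiom 5): no — w1 S w2 and w1 S w3, but not w2 S w3.
Transitive (axiom 4): no — w2 S w1 and w1 S w3, but not w2 S w3.
Reflexive (axiom T): yes — every world is S-related to itself.
So F validates K, D; KD45 would additionally require S to be Euclidean and transitive. The strongest is D.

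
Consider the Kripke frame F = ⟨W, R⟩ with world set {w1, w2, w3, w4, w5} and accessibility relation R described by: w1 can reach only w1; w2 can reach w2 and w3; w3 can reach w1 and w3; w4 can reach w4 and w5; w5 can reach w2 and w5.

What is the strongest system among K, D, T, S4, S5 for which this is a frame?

Serial (axiom D): yes — every world has a successor (e.g. w1 R w1).
Reflexive (axiom T): yes — every world is R-related to itself.
Transitive (axiom 4): no — w2 R w3 and w3 R w1, but not w2 R w1.
Euclidean (axiom 5): no — w2 R w3 and w2 R w2, but not w3 R w2.
So F validates K, D, T; S4 would additionally require R to be transitive. The strongest is T.

T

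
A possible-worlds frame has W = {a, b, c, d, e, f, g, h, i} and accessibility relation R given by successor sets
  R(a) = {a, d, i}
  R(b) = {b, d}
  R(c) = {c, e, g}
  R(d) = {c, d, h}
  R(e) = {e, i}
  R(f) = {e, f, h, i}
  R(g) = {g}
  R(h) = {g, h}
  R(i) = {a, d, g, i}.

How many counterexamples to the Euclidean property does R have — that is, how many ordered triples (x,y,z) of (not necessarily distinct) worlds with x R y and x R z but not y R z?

Enumerating: (a,d,a), (a,d,i), (b,d,b), (c,e,c), (c,e,g), (c,g,c), (c,g,e), (d,c,d), (d,c,h), (d,h,c), (d,h,d), (e,i,e), … and 16 more.
Total: 28.

28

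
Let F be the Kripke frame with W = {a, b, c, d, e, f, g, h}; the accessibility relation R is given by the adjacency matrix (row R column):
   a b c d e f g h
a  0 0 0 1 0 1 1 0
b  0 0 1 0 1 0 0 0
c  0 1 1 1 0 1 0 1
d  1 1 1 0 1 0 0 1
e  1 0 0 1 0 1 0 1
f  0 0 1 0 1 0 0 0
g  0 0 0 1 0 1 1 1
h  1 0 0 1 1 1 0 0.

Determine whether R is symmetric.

No

Symmetric: no — a R f but not f R a.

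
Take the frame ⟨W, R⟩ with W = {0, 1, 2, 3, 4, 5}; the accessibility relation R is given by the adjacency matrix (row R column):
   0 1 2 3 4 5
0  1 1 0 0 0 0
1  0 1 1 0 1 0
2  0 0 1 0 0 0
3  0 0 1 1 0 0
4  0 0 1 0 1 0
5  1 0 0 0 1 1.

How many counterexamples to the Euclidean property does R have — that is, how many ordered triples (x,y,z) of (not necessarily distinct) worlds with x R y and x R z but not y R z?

10

Enumerating: (0,1,0), (1,2,1), (1,2,4), (1,4,1), (3,2,3), (4,2,4), (5,0,4), (5,0,5), (5,4,0), (5,4,5).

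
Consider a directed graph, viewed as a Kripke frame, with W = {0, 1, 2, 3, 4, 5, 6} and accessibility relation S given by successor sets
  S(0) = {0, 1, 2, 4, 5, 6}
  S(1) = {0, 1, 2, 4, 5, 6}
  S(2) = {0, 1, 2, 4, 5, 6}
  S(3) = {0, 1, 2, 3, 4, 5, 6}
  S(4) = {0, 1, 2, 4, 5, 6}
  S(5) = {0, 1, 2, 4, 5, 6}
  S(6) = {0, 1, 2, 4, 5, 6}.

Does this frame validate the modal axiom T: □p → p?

Yes

Axiom T corresponds to the accessibility relation being reflexive.
Reflexive: yes — every world is S-related to itself.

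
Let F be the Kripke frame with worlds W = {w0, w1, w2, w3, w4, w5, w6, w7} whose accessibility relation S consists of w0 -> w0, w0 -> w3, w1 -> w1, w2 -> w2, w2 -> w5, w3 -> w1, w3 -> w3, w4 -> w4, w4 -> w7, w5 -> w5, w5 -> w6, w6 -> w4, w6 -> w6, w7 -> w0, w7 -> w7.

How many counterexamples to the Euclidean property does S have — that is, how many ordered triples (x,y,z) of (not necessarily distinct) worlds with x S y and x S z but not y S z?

7

Enumerating: (w0,w3,w0), (w2,w5,w2), (w3,w1,w3), (w4,w7,w4), (w5,w6,w5), (w6,w4,w6), (w7,w0,w7).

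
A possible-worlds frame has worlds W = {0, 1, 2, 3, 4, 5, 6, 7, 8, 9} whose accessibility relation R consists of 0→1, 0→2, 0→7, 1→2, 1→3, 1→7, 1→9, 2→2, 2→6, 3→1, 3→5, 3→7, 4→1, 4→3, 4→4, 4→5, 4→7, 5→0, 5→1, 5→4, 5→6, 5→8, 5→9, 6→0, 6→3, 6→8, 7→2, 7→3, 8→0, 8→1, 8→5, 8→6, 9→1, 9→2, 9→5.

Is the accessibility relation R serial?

Serial: yes — every world has a successor (e.g. 0 R 1).

Yes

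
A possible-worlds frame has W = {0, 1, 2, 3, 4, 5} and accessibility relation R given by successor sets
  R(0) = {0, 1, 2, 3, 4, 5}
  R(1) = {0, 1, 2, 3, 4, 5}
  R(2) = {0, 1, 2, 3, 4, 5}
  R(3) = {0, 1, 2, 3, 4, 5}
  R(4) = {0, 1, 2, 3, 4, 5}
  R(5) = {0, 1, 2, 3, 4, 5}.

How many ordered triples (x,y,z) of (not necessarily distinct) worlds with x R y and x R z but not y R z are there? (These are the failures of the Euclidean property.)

0

R is Euclidean; there are no such tuples.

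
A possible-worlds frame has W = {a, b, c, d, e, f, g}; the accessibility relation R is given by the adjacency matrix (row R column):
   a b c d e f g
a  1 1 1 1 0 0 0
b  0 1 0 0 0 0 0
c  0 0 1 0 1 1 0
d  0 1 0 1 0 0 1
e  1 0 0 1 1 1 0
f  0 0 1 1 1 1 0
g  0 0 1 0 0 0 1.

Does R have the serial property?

Serial: yes — every world has a successor (e.g. a R a).

Yes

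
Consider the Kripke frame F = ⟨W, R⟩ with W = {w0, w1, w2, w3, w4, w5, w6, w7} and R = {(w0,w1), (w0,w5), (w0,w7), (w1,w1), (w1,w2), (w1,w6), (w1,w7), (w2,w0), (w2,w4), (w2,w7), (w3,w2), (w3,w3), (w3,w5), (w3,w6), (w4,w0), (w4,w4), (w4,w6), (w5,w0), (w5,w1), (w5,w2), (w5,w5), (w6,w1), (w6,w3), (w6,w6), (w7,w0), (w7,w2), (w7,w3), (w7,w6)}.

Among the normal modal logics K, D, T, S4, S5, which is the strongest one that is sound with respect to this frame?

Serial (axiom D): yes — every world has a successor (e.g. w0 R w1).
Reflexive (axiom T): no — w0 is not related to itself.
Transitive (axiom 4): no — w0 R w1 and w1 R w2, but not w0 R w2.
Euclidean (axiom 5): no — w0 R w1 and w0 R w5, but not w1 R w5.
So F validates K, D; T would additionally require R to be reflexive. The strongest is D.

D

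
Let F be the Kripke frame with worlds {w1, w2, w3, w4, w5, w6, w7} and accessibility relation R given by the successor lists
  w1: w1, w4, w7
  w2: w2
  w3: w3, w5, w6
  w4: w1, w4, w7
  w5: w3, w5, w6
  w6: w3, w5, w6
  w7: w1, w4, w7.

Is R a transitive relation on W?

Yes

Transitive: yes — every two-step R-path is closed by a direct edge.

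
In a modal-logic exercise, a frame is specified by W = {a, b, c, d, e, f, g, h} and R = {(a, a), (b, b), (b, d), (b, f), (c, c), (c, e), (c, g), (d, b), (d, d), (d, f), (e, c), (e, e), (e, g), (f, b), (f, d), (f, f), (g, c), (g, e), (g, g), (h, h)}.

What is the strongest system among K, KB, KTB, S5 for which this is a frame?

Symmetric (axiom B): yes — every pair in R has its reverse in R.
Reflexive (axiom T): yes — every world is R-related to itself.
Euclidean (axiom 5): yes — any two successors of a common world are R-related.
So F validates K, KB, KTB, S5. The strongest is S5.

S5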